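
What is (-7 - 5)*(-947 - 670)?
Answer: 19404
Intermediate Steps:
(-7 - 5)*(-947 - 670) = -12*(-1617) = 19404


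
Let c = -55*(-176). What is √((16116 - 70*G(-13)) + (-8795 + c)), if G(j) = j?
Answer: √17911 ≈ 133.83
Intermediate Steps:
c = 9680
√((16116 - 70*G(-13)) + (-8795 + c)) = √((16116 - 70*(-13)) + (-8795 + 9680)) = √((16116 + 910) + 885) = √(17026 + 885) = √17911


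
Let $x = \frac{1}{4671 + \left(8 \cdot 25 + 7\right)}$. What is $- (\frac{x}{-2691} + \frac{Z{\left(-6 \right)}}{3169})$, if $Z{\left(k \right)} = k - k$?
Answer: $\frac{1}{13126698} \approx 7.6181 \cdot 10^{-8}$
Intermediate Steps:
$Z{\left(k \right)} = 0$
$x = \frac{1}{4878}$ ($x = \frac{1}{4671 + \left(200 + 7\right)} = \frac{1}{4671 + 207} = \frac{1}{4878} \approx 0.000205$)
$- (\frac{x}{-2691} + \frac{Z{\left(-6 \right)}}{3169}) = - (\frac{1}{4878 \left(-2691\right)} + \frac{0}{3169}) = - (\frac{1}{4878} \left(- \frac{1}{2691}\right) + 0 \cdot \frac{1}{3169}) = - (- \frac{1}{13126698} + 0) = \left(-1\right) \left(- \frac{1}{13126698}\right) = \frac{1}{13126698}$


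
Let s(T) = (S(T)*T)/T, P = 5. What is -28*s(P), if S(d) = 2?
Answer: -56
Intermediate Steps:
s(T) = 2 (s(T) = (2*T)/T = 2)
-28*s(P) = -28*2 = -56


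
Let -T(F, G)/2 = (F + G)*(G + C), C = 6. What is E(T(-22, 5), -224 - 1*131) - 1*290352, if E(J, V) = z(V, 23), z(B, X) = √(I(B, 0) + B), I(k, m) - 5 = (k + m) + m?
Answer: -290352 + I*√705 ≈ -2.9035e+5 + 26.552*I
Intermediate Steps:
T(F, G) = -2*(6 + G)*(F + G) (T(F, G) = -2*(F + G)*(G + 6) = -2*(F + G)*(6 + G) = -2*(6 + G)*(F + G))
I(k, m) = 5 + k + 2*m (I(k, m) = 5 + ((k + m) + m) = 5 + (k + 2*m) = 5 + k + 2*m)
z(B, X) = √(5 + 2*B) (z(B, X) = √((5 + B + 2*0) + B) = √((5 + B + 0) + B) = √((5 + B) + B) = √(5 + 2*B))
E(J, V) = √(5 + 2*V)
E(T(-22, 5), -224 - 1*131) - 1*290352 = √(5 + 2*(-224 - 1*131)) - 1*290352 = √(5 + 2*(-224 - 131)) - 290352 = √(5 + 2*(-355)) - 290352 = √(5 - 710) - 290352 = √(-705) - 290352 = I*√705 - 290352 = -290352 + I*√705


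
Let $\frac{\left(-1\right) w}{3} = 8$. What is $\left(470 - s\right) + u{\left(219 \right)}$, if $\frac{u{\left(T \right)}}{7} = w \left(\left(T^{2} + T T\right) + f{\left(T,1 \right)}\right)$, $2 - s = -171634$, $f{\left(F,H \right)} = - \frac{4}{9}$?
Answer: $- \frac{48857962}{3} \approx -1.6286 \cdot 10^{7}$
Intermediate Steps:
$w = -24$ ($w = \left(-3\right) 8 = -24$)
$f{\left(F,H \right)} = - \frac{4}{9}$ ($f{\left(F,H \right)} = \left(-4\right) \frac{1}{9} = - \frac{4}{9}$)
$s = 171636$ ($s = 2 - -171634 = 2 + 171634 = 171636$)
$u{\left(T \right)} = \frac{224}{3} - 336 T^{2}$ ($u{\left(T \right)} = 7 \left(- 24 \left(\left(T^{2} + T T\right) - \frac{4}{9}\right)\right) = 7 \left(- 24 \left(\left(T^{2} + T^{2}\right) - \frac{4}{9}\right)\right) = 7 \left(- 24 \left(2 T^{2} - \frac{4}{9}\right)\right) = 7 \left(- 24 \left(- \frac{4}{9} + 2 T^{2}\right)\right) = 7 \left(\frac{32}{3} - 48 T^{2}\right) = \frac{224}{3} - 336 T^{2}$)
$\left(470 - s\right) + u{\left(219 \right)} = \left(470 - 171636\right) + \left(\frac{224}{3} - 336 \cdot 219^{2}\right) = \left(470 - 171636\right) + \left(\frac{224}{3} - 16114896\right) = -171166 + \left(\frac{224}{3} - 16114896\right) = -171166 - \frac{48344464}{3} = - \frac{48857962}{3}$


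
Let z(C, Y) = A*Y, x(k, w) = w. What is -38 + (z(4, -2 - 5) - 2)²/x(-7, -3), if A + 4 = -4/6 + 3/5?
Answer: -183259/675 ≈ -271.49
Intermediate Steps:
A = -61/15 (A = -4 + (-4/6 + 3/5) = -4 + (-4*⅙ + 3*(⅕)) = -4 + (-⅔ + ⅗) = -4 - 1/15 = -61/15 ≈ -4.0667)
z(C, Y) = -61*Y/15
-38 + (z(4, -2 - 5) - 2)²/x(-7, -3) = -38 + (-61*(-2 - 5)/15 - 2)²/(-3) = -38 + (-61/15*(-7) - 2)²*(-⅓) = -38 + (427/15 - 2)²*(-⅓) = -38 + (397/15)²*(-⅓) = -38 + (157609/225)*(-⅓) = -38 - 157609/675 = -183259/675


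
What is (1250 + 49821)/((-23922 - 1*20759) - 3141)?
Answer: -51071/47822 ≈ -1.0679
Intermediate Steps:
(1250 + 49821)/((-23922 - 1*20759) - 3141) = 51071/((-23922 - 20759) - 3141) = 51071/(-44681 - 3141) = 51071/(-47822) = 51071*(-1/47822) = -51071/47822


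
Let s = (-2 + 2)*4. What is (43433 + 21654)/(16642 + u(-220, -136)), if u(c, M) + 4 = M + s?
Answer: 65087/16502 ≈ 3.9442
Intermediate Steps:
s = 0 (s = 0*4 = 0)
u(c, M) = -4 + M (u(c, M) = -4 + (M + 0) = -4 + M)
(43433 + 21654)/(16642 + u(-220, -136)) = (43433 + 21654)/(16642 + (-4 - 136)) = 65087/(16642 - 140) = 65087/16502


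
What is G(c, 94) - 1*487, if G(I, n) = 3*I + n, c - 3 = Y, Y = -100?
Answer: -684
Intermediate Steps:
c = -97 (c = 3 - 100 = -97)
G(I, n) = n + 3*I
G(c, 94) - 1*487 = (94 + 3*(-97)) - 1*487 = (94 - 291) - 487 = -197 - 487 = -684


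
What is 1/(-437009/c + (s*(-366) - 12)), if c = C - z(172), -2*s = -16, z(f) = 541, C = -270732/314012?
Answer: -42537806/90754632113 ≈ -0.00046871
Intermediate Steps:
C = -67683/78503 (C = -270732*1/314012 = -67683/78503 ≈ -0.86217)
s = 8 (s = -½*(-16) = 8)
c = -42537806/78503 (c = -67683/78503 - 1*541 = -67683/78503 - 541 = -42537806/78503 ≈ -541.86)
1/(-437009/c + (s*(-366) - 12)) = 1/(-437009/(-42537806/78503) + (8*(-366) - 12)) = 1/(-437009*(-78503/42537806) + (-2928 - 12)) = 1/(34306517527/42537806 - 2940) = 1/(-90754632113/42537806) = -42537806/90754632113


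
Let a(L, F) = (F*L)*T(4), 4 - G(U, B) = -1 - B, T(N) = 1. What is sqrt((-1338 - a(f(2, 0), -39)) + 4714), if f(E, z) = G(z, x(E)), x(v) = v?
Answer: sqrt(3649) ≈ 60.407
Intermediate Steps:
G(U, B) = 5 + B (G(U, B) = 4 - (-1 - B) = 4 + (1 + B) = 5 + B)
f(E, z) = 5 + E
a(L, F) = F*L (a(L, F) = (F*L)*1 = F*L)
sqrt((-1338 - a(f(2, 0), -39)) + 4714) = sqrt((-1338 - (-39)*(5 + 2)) + 4714) = sqrt((-1338 - (-39)*7) + 4714) = sqrt((-1338 - 1*(-273)) + 4714) = sqrt((-1338 + 273) + 4714) = sqrt(-1065 + 4714) = sqrt(3649)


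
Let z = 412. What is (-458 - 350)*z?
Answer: -332896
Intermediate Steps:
(-458 - 350)*z = (-458 - 350)*412 = -808*412 = -332896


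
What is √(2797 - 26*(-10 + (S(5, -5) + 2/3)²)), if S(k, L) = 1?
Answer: √26863/3 ≈ 54.633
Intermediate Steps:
√(2797 - 26*(-10 + (S(5, -5) + 2/3)²)) = √(2797 - 26*(-10 + (1 + 2/3)²)) = √(2797 - 26*(-10 + (1 + 2*(⅓))²)) = √(2797 - 26*(-10 + (1 + ⅔)²)) = √(2797 - 26*(-10 + (5/3)²)) = √(2797 - 26*(-10 + 25/9)) = √(2797 - 26*(-65/9)) = √(2797 + 1690/9) = √(26863/9) = √26863/3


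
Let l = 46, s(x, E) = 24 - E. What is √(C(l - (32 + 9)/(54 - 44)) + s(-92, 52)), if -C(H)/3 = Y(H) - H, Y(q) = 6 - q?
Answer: √5135/5 ≈ 14.332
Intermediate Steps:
C(H) = -18 + 6*H (C(H) = -3*((6 - H) - H) = -3*(6 - 2*H) = -18 + 6*H)
√(C(l - (32 + 9)/(54 - 44)) + s(-92, 52)) = √((-18 + 6*(46 - (32 + 9)/(54 - 44))) + (24 - 1*52)) = √((-18 + 6*(46 - 41/10)) + (24 - 52)) = √((-18 + 6*(46 - 41/10)) - 28) = √((-18 + 6*(419/10)) - 28) = √((-18 + 1257/5) - 28) = √(1167/5 - 28) = √(1027/5) = √5135/5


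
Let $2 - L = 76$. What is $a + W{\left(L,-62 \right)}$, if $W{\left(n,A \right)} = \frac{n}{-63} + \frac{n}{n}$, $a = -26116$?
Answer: $- \frac{1645171}{63} \approx -26114.0$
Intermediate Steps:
$L = -74$ ($L = 2 - 76 = -74$)
$W{\left(n,A \right)} = 1 - \frac{n}{63}$ ($W{\left(n,A \right)} = n \left(- \frac{1}{63}\right) + 1 = - \frac{n}{63} + 1 = 1 - \frac{n}{63}$)
$a + W{\left(L,-62 \right)} = -26116 + \left(1 - - \frac{74}{63}\right) = -26116 + \left(1 + \frac{74}{63}\right) = -26116 + \frac{137}{63} = - \frac{1645171}{63}$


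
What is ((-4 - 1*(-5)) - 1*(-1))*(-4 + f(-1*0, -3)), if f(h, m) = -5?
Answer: -18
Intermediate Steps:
((-4 - 1*(-5)) - 1*(-1))*(-4 + f(-1*0, -3)) = ((-4 - 1*(-5)) - 1*(-1))*(-4 - 5) = ((-4 + 5) + 1)*(-9) = (1 + 1)*(-9) = 2*(-9) = -18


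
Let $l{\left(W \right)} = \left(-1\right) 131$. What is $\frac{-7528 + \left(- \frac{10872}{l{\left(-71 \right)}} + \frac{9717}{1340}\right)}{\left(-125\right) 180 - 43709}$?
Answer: $\frac{1305623713}{11622327860} \approx 0.11234$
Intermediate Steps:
$l{\left(W \right)} = -131$
$\frac{-7528 + \left(- \frac{10872}{l{\left(-71 \right)}} + \frac{9717}{1340}\right)}{\left(-125\right) 180 - 43709} = \frac{-7528 + \left(- \frac{10872}{-131} + \frac{9717}{1340}\right)}{\left(-125\right) 180 - 43709} = \frac{-7528 + \left(\left(-10872\right) \left(- \frac{1}{131}\right) + 9717 \cdot \frac{1}{1340}\right)}{-22500 - 43709} = \frac{-7528 + \left(\frac{10872}{131} + \frac{9717}{1340}\right)}{-66209} = \left(-7528 + \frac{15841407}{175540}\right) \left(- \frac{1}{66209}\right) = \left(- \frac{1305623713}{175540}\right) \left(- \frac{1}{66209}\right) = \frac{1305623713}{11622327860}$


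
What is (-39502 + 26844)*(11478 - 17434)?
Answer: 75391048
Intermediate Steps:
(-39502 + 26844)*(11478 - 17434) = -12658*(-5956) = 75391048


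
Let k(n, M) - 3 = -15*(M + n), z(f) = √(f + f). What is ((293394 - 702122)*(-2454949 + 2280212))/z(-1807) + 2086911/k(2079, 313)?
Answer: -695637/11959 - 35709952268*I*√3614/1807 ≈ -58.169 - 1.188e+9*I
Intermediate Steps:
z(f) = √2*√f (z(f) = √(2*f) = √2*√f)
k(n, M) = 3 - 15*M - 15*n (k(n, M) = 3 - 15*(M + n) = 3 + (-15*M - 15*n) = 3 - 15*M - 15*n)
((293394 - 702122)*(-2454949 + 2280212))/z(-1807) + 2086911/k(2079, 313) = ((293394 - 702122)*(-2454949 + 2280212))/((√2*√(-1807))) + 2086911/(3 - 15*313 - 15*2079) = (-408728*(-174737))/((√2*(I*√1807))) + 2086911/(3 - 4695 - 31185) = 71419904536/((I*√3614)) + 2086911/(-35877) = 71419904536*(-I*√3614/3614) + 2086911*(-1/35877) = -35709952268*I*√3614/1807 - 695637/11959 = -695637/11959 - 35709952268*I*√3614/1807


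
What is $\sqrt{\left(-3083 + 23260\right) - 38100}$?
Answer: $i \sqrt{17923} \approx 133.88 i$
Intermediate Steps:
$\sqrt{\left(-3083 + 23260\right) - 38100} = \sqrt{20177 - 38100} = \sqrt{-17923} = i \sqrt{17923}$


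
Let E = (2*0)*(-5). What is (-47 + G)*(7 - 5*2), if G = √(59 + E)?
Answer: 141 - 3*√59 ≈ 117.96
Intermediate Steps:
E = 0 (E = 0*(-5) = 0)
G = √59 (G = √(59 + 0) = √59 ≈ 7.6811)
(-47 + G)*(7 - 5*2) = (-47 + √59)*(7 - 5*2) = (-47 + √59)*(7 - 10) = (-47 + √59)*(-3) = 141 - 3*√59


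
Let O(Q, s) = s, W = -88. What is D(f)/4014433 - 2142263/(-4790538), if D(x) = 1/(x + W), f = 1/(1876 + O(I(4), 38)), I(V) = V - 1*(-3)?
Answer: 39148696048893841/87544487889598302 ≈ 0.44719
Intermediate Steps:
I(V) = 3 + V (I(V) = V + 3 = 3 + V)
f = 1/1914 (f = 1/(1876 + 38) = 1/1914 ≈ 0.00052247)
D(x) = 1/(-88 + x) (D(x) = 1/(x - 88) = 1/(-88 + x))
D(f)/4014433 - 2142263/(-4790538) = 1/((-88 + 1/1914)*4014433) - 2142263/(-4790538) = (1/4014433)/(-168431/1914) - 2142263*(-1/4790538) = -1914/168431*1/4014433 + 57899/129474 = -1914/676154964623 + 57899/129474 = 39148696048893841/87544487889598302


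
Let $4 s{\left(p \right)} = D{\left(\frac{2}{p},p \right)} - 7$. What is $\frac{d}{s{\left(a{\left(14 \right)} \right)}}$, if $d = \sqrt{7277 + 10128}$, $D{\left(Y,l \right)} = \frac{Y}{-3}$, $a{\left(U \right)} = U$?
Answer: $- \frac{1239 \sqrt{5}}{37} \approx -74.878$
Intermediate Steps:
$D{\left(Y,l \right)} = - \frac{Y}{3}$ ($D{\left(Y,l \right)} = Y \left(- \frac{1}{3}\right) = - \frac{Y}{3}$)
$d = 59 \sqrt{5}$ ($d = \sqrt{17405} = 59 \sqrt{5} \approx 131.93$)
$s{\left(p \right)} = - \frac{7}{4} - \frac{1}{6 p}$ ($s{\left(p \right)} = \frac{- \frac{2 \frac{1}{p}}{3} - 7}{4} = \frac{- \frac{2}{3 p} - 7}{4} = \frac{-7 - \frac{2}{3 p}}{4} = - \frac{7}{4} - \frac{1}{6 p}$)
$\frac{d}{s{\left(a{\left(14 \right)} \right)}} = \frac{59 \sqrt{5}}{\frac{1}{12} \cdot \frac{1}{14} \left(-2 - 294\right)} = \frac{59 \sqrt{5}}{\frac{1}{12} \cdot \frac{1}{14} \left(-296\right)} = \frac{59 \sqrt{5}}{- \frac{37}{21}} = 59 \sqrt{5} \left(- \frac{21}{37}\right) = - \frac{1239 \sqrt{5}}{37}$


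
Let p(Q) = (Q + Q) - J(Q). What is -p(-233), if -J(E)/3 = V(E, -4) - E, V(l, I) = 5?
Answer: -248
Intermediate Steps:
J(E) = -15 + 3*E (J(E) = -3*(5 - E) = -15 + 3*E)
p(Q) = 15 - Q (p(Q) = (Q + Q) - (-15 + 3*Q) = 2*Q + (15 - 3*Q) = 15 - Q)
-p(-233) = -(15 - 1*(-233)) = -(15 + 233) = -1*248 = -248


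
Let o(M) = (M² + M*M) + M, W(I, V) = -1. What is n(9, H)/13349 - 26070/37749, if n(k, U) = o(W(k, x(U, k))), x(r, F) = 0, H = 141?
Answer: -115990227/167970467 ≈ -0.69054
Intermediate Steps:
o(M) = M + 2*M² (o(M) = (M² + M²) + M = 2*M² + M = M + 2*M²)
n(k, U) = 1 (n(k, U) = -(1 + 2*(-1)) = -(1 - 2) = -1*(-1) = 1)
n(9, H)/13349 - 26070/37749 = 1/13349 - 26070/37749 = 1*(1/13349) - 26070*1/37749 = 1/13349 - 8690/12583 = -115990227/167970467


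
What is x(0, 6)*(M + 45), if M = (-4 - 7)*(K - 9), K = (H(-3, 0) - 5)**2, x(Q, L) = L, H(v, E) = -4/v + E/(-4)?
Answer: -70/3 ≈ -23.333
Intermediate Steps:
H(v, E) = -4/v - E/4 (H(v, E) = -4/v + E*(-1/4) = -4/v - E/4)
K = 121/9 (K = ((-4/(-3) - 1/4*0) - 5)**2 = ((-4*(-1/3) + 0) - 5)**2 = ((4/3 + 0) - 5)**2 = (4/3 - 5)**2 = (-11/3)**2 = 121/9 ≈ 13.444)
M = -440/9 (M = (-4 - 7)*(121/9 - 9) = -11*40/9 = -440/9 ≈ -48.889)
x(0, 6)*(M + 45) = 6*(-440/9 + 45) = 6*(-35/9) = -70/3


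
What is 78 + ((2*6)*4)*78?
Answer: 3822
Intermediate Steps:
78 + ((2*6)*4)*78 = 78 + (12*4)*78 = 78 + 48*78 = 78 + 3744 = 3822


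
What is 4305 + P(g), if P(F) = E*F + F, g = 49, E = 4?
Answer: 4550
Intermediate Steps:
P(F) = 5*F (P(F) = 4*F + F = 5*F)
4305 + P(g) = 4305 + 5*49 = 4305 + 245 = 4550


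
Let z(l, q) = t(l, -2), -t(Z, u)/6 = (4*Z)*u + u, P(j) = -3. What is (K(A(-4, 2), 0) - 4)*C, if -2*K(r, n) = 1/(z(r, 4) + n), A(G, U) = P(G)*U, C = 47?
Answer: -103729/552 ≈ -187.91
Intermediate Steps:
A(G, U) = -3*U
t(Z, u) = -6*u - 24*Z*u (t(Z, u) = -6*((4*Z)*u + u) = -6*(4*Z*u + u) = -6*(u + 4*Z*u) = -6*u - 24*Z*u)
z(l, q) = 12 + 48*l (z(l, q) = -6*(-2)*(1 + 4*l) = 12 + 48*l)
K(r, n) = -1/(2*(12 + n + 48*r)) (K(r, n) = -1/(2*((12 + 48*r) + n)) = -1/(2*(12 + n + 48*r)))
(K(A(-4, 2), 0) - 4)*C = (-1/(24 + 2*0 + 96*(-3*2)) - 4)*47 = (-1/(24 + 0 + 96*(-6)) - 4)*47 = (-1/(24 + 0 - 576) - 4)*47 = (-1/(-552) - 4)*47 = (-1*(-1/552) - 4)*47 = (1/552 - 4)*47 = -2207/552*47 = -103729/552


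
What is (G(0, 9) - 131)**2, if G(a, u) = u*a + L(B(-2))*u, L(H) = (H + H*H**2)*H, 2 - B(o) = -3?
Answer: 32706961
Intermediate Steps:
B(o) = 5 (B(o) = 2 - 1*(-3) = 2 + 3 = 5)
L(H) = H*(H + H**3) (L(H) = (H + H**3)*H = H*(H + H**3))
G(a, u) = 650*u + a*u (G(a, u) = u*a + (5**2 + 5**4)*u = a*u + (25 + 625)*u = a*u + 650*u = 650*u + a*u)
(G(0, 9) - 131)**2 = (9*(650 + 0) - 131)**2 = (9*650 - 131)**2 = (5850 - 131)**2 = 5719**2 = 32706961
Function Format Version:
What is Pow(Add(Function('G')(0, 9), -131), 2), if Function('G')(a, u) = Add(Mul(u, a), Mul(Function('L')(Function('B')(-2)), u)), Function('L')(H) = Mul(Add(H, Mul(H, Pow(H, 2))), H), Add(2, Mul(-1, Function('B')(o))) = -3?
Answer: 32706961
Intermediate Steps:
Function('B')(o) = 5 (Function('B')(o) = Add(2, Mul(-1, -3)) = Add(2, 3) = 5)
Function('L')(H) = Mul(H, Add(H, Pow(H, 3))) (Function('L')(H) = Mul(Add(H, Pow(H, 3)), H) = Mul(H, Add(H, Pow(H, 3))))
Function('G')(a, u) = Add(Mul(650, u), Mul(a, u)) (Function('G')(a, u) = Add(Mul(u, a), Mul(Add(Pow(5, 2), Pow(5, 4)), u)) = Add(Mul(a, u), Mul(Add(25, 625), u)) = Add(Mul(a, u), Mul(650, u)) = Add(Mul(650, u), Mul(a, u)))
Pow(Add(Function('G')(0, 9), -131), 2) = Pow(Add(Mul(9, Add(650, 0)), -131), 2) = Pow(Add(Mul(9, 650), -131), 2) = Pow(Add(5850, -131), 2) = Pow(5719, 2) = 32706961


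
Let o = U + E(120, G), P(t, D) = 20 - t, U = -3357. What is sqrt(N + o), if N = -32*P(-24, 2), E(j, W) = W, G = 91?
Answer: I*sqrt(4674) ≈ 68.367*I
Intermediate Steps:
N = -1408 (N = -32*(20 - 1*(-24)) = -32*(20 + 24) = -32*44 = -1408)
o = -3266 (o = -3357 + 91 = -3266)
sqrt(N + o) = sqrt(-1408 - 3266) = sqrt(-4674) = I*sqrt(4674)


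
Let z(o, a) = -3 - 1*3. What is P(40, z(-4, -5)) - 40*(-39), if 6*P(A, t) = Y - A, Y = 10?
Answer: 1555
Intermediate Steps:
z(o, a) = -6 (z(o, a) = -3 - 3 = -6)
P(A, t) = 5/3 - A/6 (P(A, t) = (10 - A)/6 = 5/3 - A/6)
P(40, z(-4, -5)) - 40*(-39) = (5/3 - ⅙*40) - 40*(-39) = (5/3 - 20/3) - 1*(-1560) = -5 + 1560 = 1555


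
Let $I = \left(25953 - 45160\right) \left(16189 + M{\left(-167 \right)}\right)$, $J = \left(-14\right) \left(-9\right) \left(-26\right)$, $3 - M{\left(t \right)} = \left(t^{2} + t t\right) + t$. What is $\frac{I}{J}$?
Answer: $- \frac{757120733}{3276} \approx -2.3111 \cdot 10^{5}$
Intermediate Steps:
$M{\left(t \right)} = 3 - t - 2 t^{2}$ ($M{\left(t \right)} = 3 - \left(\left(t^{2} + t t\right) + t\right) = 3 - \left(\left(t^{2} + t^{2}\right) + t\right) = 3 - \left(2 t^{2} + t\right) = 3 - \left(t + 2 t^{2}\right) = 3 - t - 2 t^{2}$)
$J = -3276$ ($J = 126 \left(-26\right) = -3276$)
$I = 757120733$ ($I = \left(25953 - 45160\right) \left(16189 - \left(-170 + 55778\right)\right) = - 19207 \left(16189 + \left(3 + 167 - 55778\right)\right) = - 19207 \left(16189 - 55608\right) = \left(-19207\right) \left(-39419\right) = 757120733$)
$\frac{I}{J} = \frac{757120733}{-3276} = 757120733 \left(- \frac{1}{3276}\right) = - \frac{757120733}{3276}$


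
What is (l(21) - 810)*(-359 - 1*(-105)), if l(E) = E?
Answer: 200406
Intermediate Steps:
(l(21) - 810)*(-359 - 1*(-105)) = (21 - 810)*(-359 - 1*(-105)) = -789*(-359 + 105) = -789*(-254) = 200406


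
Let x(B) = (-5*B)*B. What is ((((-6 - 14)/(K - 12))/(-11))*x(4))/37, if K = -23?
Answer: 320/2849 ≈ 0.11232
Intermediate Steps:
x(B) = -5*B²
((((-6 - 14)/(K - 12))/(-11))*x(4))/37 = ((((-6 - 14)/(-23 - 12))/(-11))*(-5*4²))/37 = ((-20/(-35)*(-1/11))*(-5*16))*(1/37) = ((-20*(-1/35)*(-1/11))*(-80))*(1/37) = (((4/7)*(-1/11))*(-80))*(1/37) = -4/77*(-80)*(1/37) = (320/77)*(1/37) = 320/2849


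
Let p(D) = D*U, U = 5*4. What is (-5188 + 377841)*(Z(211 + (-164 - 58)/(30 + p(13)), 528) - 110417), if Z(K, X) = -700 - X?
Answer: -41604844185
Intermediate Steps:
U = 20
p(D) = 20*D (p(D) = D*20 = 20*D)
(-5188 + 377841)*(Z(211 + (-164 - 58)/(30 + p(13)), 528) - 110417) = (-5188 + 377841)*((-700 - 1*528) - 110417) = 372653*((-700 - 528) - 110417) = 372653*(-1228 - 110417) = 372653*(-111645) = -41604844185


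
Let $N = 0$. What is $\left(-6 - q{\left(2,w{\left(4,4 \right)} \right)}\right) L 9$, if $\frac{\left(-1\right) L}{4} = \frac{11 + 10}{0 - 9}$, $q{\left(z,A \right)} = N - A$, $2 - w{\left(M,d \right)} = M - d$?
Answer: $-336$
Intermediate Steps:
$w{\left(M,d \right)} = 2 + d - M$ ($w{\left(M,d \right)} = 2 - \left(M - d\right) = 2 + d - M$)
$q{\left(z,A \right)} = - A$ ($q{\left(z,A \right)} = 0 - A = - A$)
$L = \frac{28}{3}$ ($L = - 4 \frac{11 + 10}{0 - 9} = - 4 \frac{21}{-9} = - 4 \cdot 21 \left(- \frac{1}{9}\right) = \left(-4\right) \left(- \frac{7}{3}\right) = \frac{28}{3} \approx 9.3333$)
$\left(-6 - q{\left(2,w{\left(4,4 \right)} \right)}\right) L 9 = \left(-6 - - (2 + 4 - 4)\right) \frac{28}{3} \cdot 9 = \left(-6 - \left(-1\right) 2\right) \frac{28}{3} \cdot 9 = \left(-6 - -2\right) \frac{28}{3} \cdot 9 = \left(-6 + 2\right) \frac{28}{3} \cdot 9 = \left(-4\right) \frac{28}{3} \cdot 9 = \left(- \frac{112}{3}\right) 9 = -336$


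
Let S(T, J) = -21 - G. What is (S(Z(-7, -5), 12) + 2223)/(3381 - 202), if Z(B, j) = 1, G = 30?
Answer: 2172/3179 ≈ 0.68323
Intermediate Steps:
S(T, J) = -51 (S(T, J) = -21 - 1*30 = -21 - 30 = -51)
(S(Z(-7, -5), 12) + 2223)/(3381 - 202) = (-51 + 2223)/(3381 - 202) = 2172/3179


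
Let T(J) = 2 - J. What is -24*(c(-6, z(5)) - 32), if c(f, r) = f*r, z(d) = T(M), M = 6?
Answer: 192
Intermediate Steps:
z(d) = -4 (z(d) = 2 - 1*6 = 2 - 6 = -4)
-24*(c(-6, z(5)) - 32) = -24*(-6*(-4) - 32) = -24*(24 - 32) = -24*(-8) = 192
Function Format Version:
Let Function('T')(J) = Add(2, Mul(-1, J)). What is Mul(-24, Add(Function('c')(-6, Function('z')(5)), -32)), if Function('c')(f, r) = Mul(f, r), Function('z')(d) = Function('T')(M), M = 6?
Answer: 192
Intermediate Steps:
Function('z')(d) = -4 (Function('z')(d) = Add(2, Mul(-1, 6)) = Add(2, -6) = -4)
Mul(-24, Add(Function('c')(-6, Function('z')(5)), -32)) = Mul(-24, Add(Mul(-6, -4), -32)) = Mul(-24, Add(24, -32)) = Mul(-24, -8) = 192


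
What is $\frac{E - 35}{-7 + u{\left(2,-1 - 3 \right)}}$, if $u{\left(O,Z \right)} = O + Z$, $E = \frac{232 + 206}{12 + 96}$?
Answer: $\frac{557}{162} \approx 3.4383$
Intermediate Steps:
$E = \frac{73}{18}$ ($E = \frac{438}{108} = 438 \cdot \frac{1}{108} = \frac{73}{18} \approx 4.0556$)
$\frac{E - 35}{-7 + u{\left(2,-1 - 3 \right)}} = \frac{\frac{73}{18} - 35}{-7 + \left(2 - 4\right)} = - \frac{557}{18 \left(-7 + \left(2 - 4\right)\right)} = - \frac{557}{18 \left(-7 - 2\right)} = - \frac{557}{18 \left(-9\right)} = \left(- \frac{557}{18}\right) \left(- \frac{1}{9}\right) = \frac{557}{162}$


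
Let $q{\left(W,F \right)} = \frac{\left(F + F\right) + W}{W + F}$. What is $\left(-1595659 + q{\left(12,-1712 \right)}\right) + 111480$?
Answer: $- \frac{630775222}{425} \approx -1.4842 \cdot 10^{6}$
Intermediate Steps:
$q{\left(W,F \right)} = \frac{W + 2 F}{F + W}$ ($q{\left(W,F \right)} = \frac{2 F + W}{F + W} = \frac{W + 2 F}{F + W}$)
$\left(-1595659 + q{\left(12,-1712 \right)}\right) + 111480 = \left(-1595659 + \frac{12 + 2 \left(-1712\right)}{-1712 + 12}\right) + 111480 = \left(-1595659 + \frac{12 - 3424}{-1700}\right) + 111480 = \left(-1595659 - - \frac{853}{425}\right) + 111480 = \left(-1595659 + \frac{853}{425}\right) + 111480 = - \frac{678154222}{425} + 111480 = - \frac{630775222}{425}$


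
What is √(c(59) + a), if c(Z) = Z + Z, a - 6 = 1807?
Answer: √1931 ≈ 43.943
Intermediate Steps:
a = 1813 (a = 6 + 1807 = 1813)
c(Z) = 2*Z
√(c(59) + a) = √(2*59 + 1813) = √(118 + 1813) = √1931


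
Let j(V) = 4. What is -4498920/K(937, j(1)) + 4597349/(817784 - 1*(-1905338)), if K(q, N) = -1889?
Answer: 3682725269/1545202 ≈ 2383.3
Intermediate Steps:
-4498920/K(937, j(1)) + 4597349/(817784 - 1*(-1905338)) = -4498920/(-1889) + 4597349/(817784 - 1*(-1905338)) = -4498920*(-1/1889) + 4597349/(817784 + 1905338) = 4498920/1889 + 4597349/2723122 = 4498920/1889 + 4597349*(1/2723122) = 4498920/1889 + 1381/818 = 3682725269/1545202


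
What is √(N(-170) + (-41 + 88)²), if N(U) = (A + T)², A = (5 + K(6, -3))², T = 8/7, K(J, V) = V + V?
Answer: √108466/7 ≈ 47.049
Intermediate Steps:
K(J, V) = 2*V
T = 8/7 (T = 8*(⅐) = 8/7 ≈ 1.1429)
A = 1 (A = (5 + 2*(-3))² = (5 - 6)² = (-1)² = 1)
N(U) = 225/49 (N(U) = (1 + 8/7)² = (15/7)² = 225/49)
√(N(-170) + (-41 + 88)²) = √(225/49 + (-41 + 88)²) = √(225/49 + 47²) = √(225/49 + 2209) = √(108466/49) = √108466/7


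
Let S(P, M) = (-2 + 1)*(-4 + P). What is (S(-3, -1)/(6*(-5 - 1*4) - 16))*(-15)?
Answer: 3/2 ≈ 1.5000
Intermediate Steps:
S(P, M) = 4 - P (S(P, M) = -(-4 + P) = 4 - P)
(S(-3, -1)/(6*(-5 - 1*4) - 16))*(-15) = ((4 - 1*(-3))/(6*(-5 - 1*4) - 16))*(-15) = ((4 + 3)/(6*(-5 - 4) - 16))*(-15) = (7/(6*(-9) - 16))*(-15) = (7/(-54 - 16))*(-15) = (7/(-70))*(-15) = -1/70*7*(-15) = -⅒*(-15) = 3/2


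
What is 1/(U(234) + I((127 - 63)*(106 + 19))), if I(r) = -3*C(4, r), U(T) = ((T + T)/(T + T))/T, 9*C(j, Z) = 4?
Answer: -234/311 ≈ -0.75241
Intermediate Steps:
C(j, Z) = 4/9 (C(j, Z) = (1/9)*4 = 4/9)
U(T) = 1/T (U(T) = ((2*T)/((2*T)))/T = ((2*T)*(1/(2*T)))/T = 1/T)
I(r) = -4/3 (I(r) = -3*4/9 = -4/3)
1/(U(234) + I((127 - 63)*(106 + 19))) = 1/(1/234 - 4/3) = 1/(-311/234) = -234/311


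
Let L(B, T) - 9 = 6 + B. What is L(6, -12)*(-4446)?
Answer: -93366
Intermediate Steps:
L(B, T) = 15 + B (L(B, T) = 9 + (6 + B) = 15 + B)
L(6, -12)*(-4446) = (15 + 6)*(-4446) = 21*(-4446) = -93366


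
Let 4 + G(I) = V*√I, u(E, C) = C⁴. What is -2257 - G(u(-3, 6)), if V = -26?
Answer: -1317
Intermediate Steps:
G(I) = -4 - 26*√I
-2257 - G(u(-3, 6)) = -2257 - (-4 - 26*√(6⁴)) = -2257 - (-4 - 26*√1296) = -2257 - (-4 - 26*36) = -2257 - (-4 - 936) = -2257 - 1*(-940) = -2257 + 940 = -1317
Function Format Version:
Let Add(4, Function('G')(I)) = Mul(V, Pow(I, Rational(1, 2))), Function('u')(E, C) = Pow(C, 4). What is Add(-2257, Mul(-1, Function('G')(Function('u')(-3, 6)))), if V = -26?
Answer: -1317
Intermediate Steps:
Function('G')(I) = Add(-4, Mul(-26, Pow(I, Rational(1, 2))))
Add(-2257, Mul(-1, Function('G')(Function('u')(-3, 6)))) = Add(-2257, Mul(-1, Add(-4, Mul(-26, Pow(Pow(6, 4), Rational(1, 2)))))) = Add(-2257, Mul(-1, Add(-4, Mul(-26, Pow(1296, Rational(1, 2)))))) = Add(-2257, Mul(-1, Add(-4, Mul(-26, 36)))) = Add(-2257, Mul(-1, Add(-4, -936))) = Add(-2257, Mul(-1, -940)) = Add(-2257, 940) = -1317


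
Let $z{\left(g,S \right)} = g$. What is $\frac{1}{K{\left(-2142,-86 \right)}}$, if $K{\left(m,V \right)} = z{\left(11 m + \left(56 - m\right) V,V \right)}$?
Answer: $- \frac{1}{212590} \approx -4.7039 \cdot 10^{-6}$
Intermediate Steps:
$K{\left(m,V \right)} = 11 m + V \left(56 - m\right)$ ($K{\left(m,V \right)} = 11 m + \left(56 - m\right) V = 11 m + V \left(56 - m\right)$)
$\frac{1}{K{\left(-2142,-86 \right)}} = \frac{1}{11 \left(-2142\right) + 56 \left(-86\right) - \left(-86\right) \left(-2142\right)} = \frac{1}{-23562 - 4816 - 184212} = \frac{1}{-212590} = - \frac{1}{212590}$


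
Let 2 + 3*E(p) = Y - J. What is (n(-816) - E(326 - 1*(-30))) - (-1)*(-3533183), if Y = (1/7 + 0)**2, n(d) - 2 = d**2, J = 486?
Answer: -421472864/147 ≈ -2.8672e+6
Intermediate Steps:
n(d) = 2 + d**2
Y = 1/49 (Y = (1*(1/7) + 0)**2 = (1/7 + 0)**2 = (1/7)**2 = 1/49 ≈ 0.020408)
E(p) = -23911/147 (E(p) = -2/3 + (1/49 - 1*486)/3 = -2/3 + (1/49 - 486)/3 = -2/3 + (1/3)*(-23813/49) = -2/3 - 23813/147 = -23911/147)
(n(-816) - E(326 - 1*(-30))) - (-1)*(-3533183) = ((2 + (-816)**2) - 1*(-23911/147)) - (-1)*(-3533183) = ((2 + 665856) + 23911/147) - 1*3533183 = (665858 + 23911/147) - 3533183 = 97905037/147 - 3533183 = -421472864/147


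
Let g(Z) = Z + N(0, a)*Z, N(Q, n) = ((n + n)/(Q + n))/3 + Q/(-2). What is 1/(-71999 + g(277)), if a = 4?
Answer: -3/214612 ≈ -1.3979e-5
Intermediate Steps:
N(Q, n) = -Q/2 + 2*n/(3*(Q + n)) (N(Q, n) = ((2*n)/(Q + n))*(1/3) + Q*(-1/2) = (2*n/(Q + n))*(1/3) - Q/2 = 2*n/(3*(Q + n)) - Q/2 = -Q/2 + 2*n/(3*(Q + n)))
g(Z) = 5*Z/3 (g(Z) = Z + ((-1/2*0**2 + (2/3)*4 - 1/2*0*4)/(0 + 4))*Z = Z + ((-1/2*0 + 8/3 + 0)/4)*Z = Z + ((0 + 8/3 + 0)/4)*Z = Z + ((1/4)*(8/3))*Z = Z + 2*Z/3 = 5*Z/3)
1/(-71999 + g(277)) = 1/(-71999 + (5/3)*277) = 1/(-71999 + 1385/3) = 1/(-214612/3) = -3/214612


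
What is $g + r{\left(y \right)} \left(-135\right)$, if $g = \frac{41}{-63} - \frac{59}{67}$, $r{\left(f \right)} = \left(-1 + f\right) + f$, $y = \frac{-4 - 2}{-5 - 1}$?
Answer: $- \frac{576299}{4221} \approx -136.53$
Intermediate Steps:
$y = 1$ ($y = - \frac{6}{-6} = \left(-6\right) \left(- \frac{1}{6}\right) = 1$)
$r{\left(f \right)} = -1 + 2 f$
$g = - \frac{6464}{4221}$ ($g = 41 \left(- \frac{1}{63}\right) - \frac{59}{67} = - \frac{41}{63} - \frac{59}{67} = - \frac{6464}{4221} \approx -1.5314$)
$g + r{\left(y \right)} \left(-135\right) = - \frac{6464}{4221} + \left(-1 + 2 \cdot 1\right) \left(-135\right) = - \frac{6464}{4221} + \left(-1 + 2\right) \left(-135\right) = - \frac{6464}{4221} + 1 \left(-135\right) = - \frac{6464}{4221} - 135 = - \frac{576299}{4221}$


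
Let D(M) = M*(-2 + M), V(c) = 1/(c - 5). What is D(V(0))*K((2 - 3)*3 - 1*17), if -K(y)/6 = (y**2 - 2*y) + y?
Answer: -5544/5 ≈ -1108.8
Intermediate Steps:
V(c) = 1/(-5 + c)
K(y) = -6*y**2 + 6*y (K(y) = -6*((y**2 - 2*y) + y) = -6*(y**2 - y) = -6*y**2 + 6*y)
D(V(0))*K((2 - 3)*3 - 1*17) = ((-2 + 1/(-5 + 0))/(-5 + 0))*(6*((2 - 3)*3 - 1*17)*(1 - ((2 - 3)*3 - 1*17))) = ((-2 + 1/(-5))/(-5))*(6*(-1*3 - 17)*(1 - (-1*3 - 17))) = (-(-2 - 1/5)/5)*(6*(-3 - 17)*(1 - (-3 - 17))) = (-1/5*(-11/5))*(6*(-20)*(1 - 1*(-20))) = 11*(6*(-20)*(1 + 20))/25 = 11*(6*(-20)*21)/25 = (11/25)*(-2520) = -5544/5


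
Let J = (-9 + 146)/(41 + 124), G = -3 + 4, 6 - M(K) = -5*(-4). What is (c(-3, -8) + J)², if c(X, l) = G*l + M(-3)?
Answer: 12201049/27225 ≈ 448.16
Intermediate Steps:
M(K) = -14 (M(K) = 6 - (-5)*(-4) = 6 - 1*20 = 6 - 20 = -14)
G = 1
c(X, l) = -14 + l (c(X, l) = 1*l - 14 = l - 14 = -14 + l)
J = 137/165 ≈ 0.83030
(c(-3, -8) + J)² = ((-14 - 8) + 137/165)² = (-22 + 137/165)² = (-3493/165)² = 12201049/27225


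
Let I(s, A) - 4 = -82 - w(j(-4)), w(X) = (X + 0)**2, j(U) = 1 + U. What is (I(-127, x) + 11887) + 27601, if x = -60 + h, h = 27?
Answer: 39401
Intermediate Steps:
w(X) = X**2
x = -33 (x = -60 + 27 = -33)
I(s, A) = -87 (I(s, A) = 4 + (-82 - (1 - 4)**2) = 4 + (-82 - 1*(-3)**2) = 4 + (-82 - 1*9) = 4 + (-82 - 9) = 4 - 91 = -87)
(I(-127, x) + 11887) + 27601 = (-87 + 11887) + 27601 = 11800 + 27601 = 39401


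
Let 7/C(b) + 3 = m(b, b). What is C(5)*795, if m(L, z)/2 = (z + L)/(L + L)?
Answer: -5565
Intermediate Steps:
m(L, z) = (L + z)/L (m(L, z) = 2*((z + L)/(L + L)) = 2*((L + z)/((2*L))) = 2*((L + z)*(1/(2*L))) = 2*((L + z)/(2*L)) = (L + z)/L)
C(b) = -7 (C(b) = 7/(-3 + (b + b)/b) = 7/(-3 + (2*b)/b) = 7/(-3 + 2) = 7/(-1) = 7*(-1) = -7)
C(5)*795 = -7*795 = -5565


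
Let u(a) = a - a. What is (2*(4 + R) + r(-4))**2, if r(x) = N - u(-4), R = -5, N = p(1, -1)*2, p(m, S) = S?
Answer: 16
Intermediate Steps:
u(a) = 0
N = -2 (N = -1*2 = -2)
r(x) = -2 (r(x) = -2 - 1*0 = -2 + 0 = -2)
(2*(4 + R) + r(-4))**2 = (2*(4 - 5) - 2)**2 = (2*(-1) - 2)**2 = (-2 - 2)**2 = (-4)**2 = 16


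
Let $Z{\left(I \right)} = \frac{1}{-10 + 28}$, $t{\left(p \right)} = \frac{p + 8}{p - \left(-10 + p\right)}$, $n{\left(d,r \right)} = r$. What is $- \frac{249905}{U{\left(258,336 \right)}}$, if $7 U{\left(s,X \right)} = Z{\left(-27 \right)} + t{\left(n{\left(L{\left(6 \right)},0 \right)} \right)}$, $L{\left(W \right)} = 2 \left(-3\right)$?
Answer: $- \frac{22491450}{11} \approx -2.0447 \cdot 10^{6}$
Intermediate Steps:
$L{\left(W \right)} = -6$
$t{\left(p \right)} = \frac{4}{5} + \frac{p}{10}$ ($t{\left(p \right)} = \frac{8 + p}{10} = \left(8 + p\right) \frac{1}{10} = \frac{4}{5} + \frac{p}{10}$)
$Z{\left(I \right)} = \frac{1}{18}$
$U{\left(s,X \right)} = \frac{11}{90}$ ($U{\left(s,X \right)} = \frac{\frac{1}{18} + \left(\frac{4}{5} + \frac{1}{10} \cdot 0\right)}{7} = \frac{\frac{1}{18} + \left(\frac{4}{5} + 0\right)}{7} = \frac{\frac{1}{18} + \frac{4}{5}}{7} = \frac{1}{7} \cdot \frac{77}{90} = \frac{11}{90}$)
$- \frac{249905}{U{\left(258,336 \right)}} = - \frac{249905}{\frac{11}{90}} = \left(-249905\right) \frac{90}{11} = - \frac{22491450}{11}$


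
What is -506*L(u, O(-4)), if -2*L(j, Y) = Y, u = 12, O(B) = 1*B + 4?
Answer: 0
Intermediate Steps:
O(B) = 4 + B (O(B) = B + 4 = 4 + B)
L(j, Y) = -Y/2
-506*L(u, O(-4)) = -(-253)*(4 - 4) = -(-253)*0 = -506*0 = 0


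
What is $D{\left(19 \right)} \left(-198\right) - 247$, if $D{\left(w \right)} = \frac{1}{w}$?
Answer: $- \frac{4891}{19} \approx -257.42$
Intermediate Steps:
$D{\left(19 \right)} \left(-198\right) - 247 = \frac{1}{19} \left(-198\right) - 247 = - \frac{198}{19} - 247 = - \frac{4891}{19}$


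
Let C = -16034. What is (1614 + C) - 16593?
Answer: -31013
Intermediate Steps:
(1614 + C) - 16593 = (1614 - 16034) - 16593 = -14420 - 16593 = -31013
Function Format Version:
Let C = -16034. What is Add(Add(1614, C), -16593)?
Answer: -31013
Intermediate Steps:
Add(Add(1614, C), -16593) = Add(Add(1614, -16034), -16593) = Add(-14420, -16593) = -31013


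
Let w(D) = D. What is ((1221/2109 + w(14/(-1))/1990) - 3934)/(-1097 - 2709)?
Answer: 37180729/35976215 ≈ 1.0335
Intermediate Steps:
((1221/2109 + w(14/(-1))/1990) - 3934)/(-1097 - 2709) = ((1221/2109 + (14/(-1))/1990) - 3934)/(-1097 - 2709) = ((1221*(1/2109) + (14*(-1))*(1/1990)) - 3934)/(-3806) = ((11/19 - 14*1/1990) - 3934)*(-1/3806) = ((11/19 - 7/995) - 3934)*(-1/3806) = (10812/18905 - 3934)*(-1/3806) = -74361458/18905*(-1/3806) = 37180729/35976215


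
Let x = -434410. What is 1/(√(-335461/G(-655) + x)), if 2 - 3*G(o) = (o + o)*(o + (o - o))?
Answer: -8*I*√555263753817431/124247875099 ≈ -0.0015172*I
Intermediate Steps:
G(o) = ⅔ - 2*o²/3 (G(o) = ⅔ - (o + o)*(o + (o - o))/3 = ⅔ - 2*o*(o + 0)/3 = ⅔ - 2*o*o/3 = ⅔ - 2*o²/3)
1/(√(-335461/G(-655) + x)) = 1/(√(-335461/(⅔ - ⅔*(-655)²) - 434410)) = 1/(√(-335461/(⅔ - ⅔*429025) - 434410)) = 1/(√(-335461/(⅔ - 858050/3) - 434410)) = 1/(√(-335461/(-286016) - 434410)) = 1/(√(-335461*(-1/286016) - 434410)) = 1/(√(335461/286016 - 434410)) = 1/(√(-124247875099/286016)) = 1/(I*√555263753817431/35752) = -8*I*√555263753817431/124247875099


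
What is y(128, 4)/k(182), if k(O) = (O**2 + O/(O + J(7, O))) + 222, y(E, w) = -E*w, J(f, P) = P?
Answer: -1024/66693 ≈ -0.015354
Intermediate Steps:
y(E, w) = -E*w
k(O) = 445/2 + O**2 (k(O) = (O**2 + O/(O + O)) + 222 = (O**2 + O/((2*O))) + 222 = (O**2 + (1/(2*O))*O) + 222 = (O**2 + 1/2) + 222 = (1/2 + O**2) + 222 = 445/2 + O**2)
y(128, 4)/k(182) = (-1*128*4)/(445/2 + 182**2) = -512/(445/2 + 33124) = -512/66693/2 = -512*2/66693 = -1024/66693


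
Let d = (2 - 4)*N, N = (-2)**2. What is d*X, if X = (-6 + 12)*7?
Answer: -336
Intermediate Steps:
N = 4
X = 42 (X = 6*7 = 42)
d = -8 (d = (2 - 4)*4 = -2*4 = -8)
d*X = -8*42 = -336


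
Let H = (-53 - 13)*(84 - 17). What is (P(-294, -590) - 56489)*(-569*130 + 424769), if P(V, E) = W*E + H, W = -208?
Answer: 21682535391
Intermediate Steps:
H = -4422 (H = -66*67 = -4422)
P(V, E) = -4422 - 208*E (P(V, E) = -208*E - 4422 = -4422 - 208*E)
(P(-294, -590) - 56489)*(-569*130 + 424769) = ((-4422 - 208*(-590)) - 56489)*(-569*130 + 424769) = ((-4422 + 122720) - 56489)*(-73970 + 424769) = (118298 - 56489)*350799 = 61809*350799 = 21682535391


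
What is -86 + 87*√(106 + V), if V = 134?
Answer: -86 + 348*√15 ≈ 1261.8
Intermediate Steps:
-86 + 87*√(106 + V) = -86 + 87*√(106 + 134) = -86 + 87*√240 = -86 + 87*(4*√15) = -86 + 348*√15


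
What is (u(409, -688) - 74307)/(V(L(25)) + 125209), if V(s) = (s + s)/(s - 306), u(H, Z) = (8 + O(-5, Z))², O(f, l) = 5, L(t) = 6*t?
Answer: -25363/42834 ≈ -0.59212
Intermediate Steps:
u(H, Z) = 169 (u(H, Z) = (8 + 5)² = 13² = 169)
V(s) = 2*s/(-306 + s) (V(s) = (2*s)/(-306 + s) = 2*s/(-306 + s))
(u(409, -688) - 74307)/(V(L(25)) + 125209) = (169 - 74307)/(2*(6*25)/(-306 + 6*25) + 125209) = -74138/(2*150/(-306 + 150) + 125209) = -74138/(2*150/(-156) + 125209) = -74138/(2*150*(-1/156) + 125209) = -74138/(-25/13 + 125209) = -74138/1627692/13 = -74138*13/1627692 = -25363/42834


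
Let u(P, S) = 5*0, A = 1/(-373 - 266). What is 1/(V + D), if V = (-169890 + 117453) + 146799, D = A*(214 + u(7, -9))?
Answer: 639/60297104 ≈ 1.0598e-5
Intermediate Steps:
A = -1/639 (A = 1/(-639) = -1/639 ≈ -0.0015649)
u(P, S) = 0
D = -214/639 (D = -(214 + 0)/639 = -1/639*214 = -214/639 ≈ -0.33490)
V = 94362 (V = -52437 + 146799 = 94362)
1/(V + D) = 1/(94362 - 214/639) = 1/(60297104/639) = 639/60297104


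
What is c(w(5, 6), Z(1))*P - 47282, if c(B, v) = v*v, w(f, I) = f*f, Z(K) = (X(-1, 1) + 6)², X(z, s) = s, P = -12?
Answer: -76094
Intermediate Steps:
Z(K) = 49 (Z(K) = (1 + 6)² = 7² = 49)
w(f, I) = f²
c(B, v) = v²
c(w(5, 6), Z(1))*P - 47282 = 49²*(-12) - 47282 = 2401*(-12) - 47282 = -28812 - 47282 = -76094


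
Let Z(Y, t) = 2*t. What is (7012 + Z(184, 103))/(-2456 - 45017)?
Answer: -7218/47473 ≈ -0.15204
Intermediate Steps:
(7012 + Z(184, 103))/(-2456 - 45017) = (7012 + 2*103)/(-2456 - 45017) = (7012 + 206)/(-47473) = 7218*(-1/47473) = -7218/47473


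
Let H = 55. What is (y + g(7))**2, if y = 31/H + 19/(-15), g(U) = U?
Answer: 1079521/27225 ≈ 39.652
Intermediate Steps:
y = -116/165 (y = 31/55 + 19/(-15) = 31*(1/55) + 19*(-1/15) = 31/55 - 19/15 = -116/165 ≈ -0.70303)
(y + g(7))**2 = (-116/165 + 7)**2 = (1039/165)**2 = 1079521/27225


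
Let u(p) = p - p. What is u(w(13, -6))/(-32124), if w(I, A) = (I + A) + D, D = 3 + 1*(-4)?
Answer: 0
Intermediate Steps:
D = -1 (D = 3 - 4 = -1)
w(I, A) = -1 + A + I (w(I, A) = (I + A) - 1 = (A + I) - 1 = -1 + A + I)
u(p) = 0
u(w(13, -6))/(-32124) = 0/(-32124) = 0*(-1/32124) = 0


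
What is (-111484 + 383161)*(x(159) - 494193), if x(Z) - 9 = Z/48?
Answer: -2148120426207/16 ≈ -1.3426e+11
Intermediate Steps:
x(Z) = 9 + Z/48
(-111484 + 383161)*(x(159) - 494193) = (-111484 + 383161)*((9 + (1/48)*159) - 494193) = 271677*((9 + 53/16) - 494193) = 271677*(197/16 - 494193) = 271677*(-7906891/16) = -2148120426207/16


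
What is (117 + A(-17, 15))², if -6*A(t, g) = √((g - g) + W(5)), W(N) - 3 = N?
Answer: (351 - √2)²/9 ≈ 13579.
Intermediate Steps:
W(N) = 3 + N
A(t, g) = -√2/3 (A(t, g) = -√((g - g) + (3 + 5))/6 = -√(0 + 8)/6 = -√2/3)
(117 + A(-17, 15))² = (117 - √2/3)²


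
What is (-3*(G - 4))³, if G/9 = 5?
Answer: -1860867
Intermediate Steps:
G = 45 (G = 9*5 = 45)
(-3*(G - 4))³ = (-3*(45 - 4))³ = (-3*41)³ = (-123)³ = -1860867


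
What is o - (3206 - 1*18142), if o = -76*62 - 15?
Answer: 10209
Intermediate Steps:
o = -4727 (o = -4712 - 15 = -4727)
o - (3206 - 1*18142) = -4727 - (3206 - 1*18142) = -4727 - (3206 - 18142) = -4727 - 1*(-14936) = -4727 + 14936 = 10209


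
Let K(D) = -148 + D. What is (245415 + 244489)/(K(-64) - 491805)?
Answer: -489904/492017 ≈ -0.99571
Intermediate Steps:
(245415 + 244489)/(K(-64) - 491805) = (245415 + 244489)/((-148 - 64) - 491805) = 489904/(-212 - 491805) = 489904/(-492017) = 489904*(-1/492017) = -489904/492017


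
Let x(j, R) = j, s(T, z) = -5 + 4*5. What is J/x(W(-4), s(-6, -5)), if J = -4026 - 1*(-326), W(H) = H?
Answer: 925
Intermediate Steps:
s(T, z) = 15 (s(T, z) = -5 + 20 = 15)
J = -3700 (J = -4026 + 326 = -3700)
J/x(W(-4), s(-6, -5)) = -3700/(-4) = -3700*(-¼) = 925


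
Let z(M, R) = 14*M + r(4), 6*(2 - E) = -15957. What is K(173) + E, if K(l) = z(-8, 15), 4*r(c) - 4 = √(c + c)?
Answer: 5101/2 + √2/2 ≈ 2551.2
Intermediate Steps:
r(c) = 1 + √2*√c/4 (r(c) = 1 + √(c + c)/4 = 1 + √(2*c)/4 = 1 + (√2*√c)/4 = 1 + √2*√c/4)
E = 5323/2 (E = 2 - ⅙*(-15957) = 2 + 5319/2 = 5323/2 ≈ 2661.5)
z(M, R) = 1 + √2/2 + 14*M (z(M, R) = 14*M + (1 + √2*√4/4) = 14*M + (1 + (¼)*√2*2) = 14*M + (1 + √2/2) = 1 + √2/2 + 14*M)
K(l) = -111 + √2/2 (K(l) = 1 + √2/2 + 14*(-8) = 1 + √2/2 - 112 = -111 + √2/2)
K(173) + E = (-111 + √2/2) + 5323/2 = 5101/2 + √2/2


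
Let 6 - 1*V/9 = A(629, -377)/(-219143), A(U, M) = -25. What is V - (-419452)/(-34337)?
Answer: 314406816853/7524713191 ≈ 41.783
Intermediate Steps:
V = 11833497/219143 (V = 54 - (-225)/(-219143) = 54 - (-225)*(-1)/219143 = 54 - 9*25/219143 = 54 - 225/219143 = 11833497/219143 ≈ 53.999)
V - (-419452)/(-34337) = 11833497/219143 - (-419452)/(-34337) = 11833497/219143 - (-419452)*(-1)/34337 = 11833497/219143 - 1*419452/34337 = 11833497/219143 - 419452/34337 = 314406816853/7524713191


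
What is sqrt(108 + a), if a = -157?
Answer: 7*I ≈ 7.0*I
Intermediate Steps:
sqrt(108 + a) = sqrt(108 - 157) = sqrt(-49) = 7*I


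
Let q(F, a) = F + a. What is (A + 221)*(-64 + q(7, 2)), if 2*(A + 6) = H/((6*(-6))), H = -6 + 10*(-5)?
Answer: -106810/9 ≈ -11868.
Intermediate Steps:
H = -56 (H = -6 - 50 = -56)
A = -47/9 (A = -6 + (-56/(6*(-6)))/2 = -6 + (-56/(-36))/2 = -6 + (-56*(-1/36))/2 = -6 + (1/2)*(14/9) = -6 + 7/9 = -47/9 ≈ -5.2222)
(A + 221)*(-64 + q(7, 2)) = (-47/9 + 221)*(-64 + (7 + 2)) = 1942*(-64 + 9)/9 = (1942/9)*(-55) = -106810/9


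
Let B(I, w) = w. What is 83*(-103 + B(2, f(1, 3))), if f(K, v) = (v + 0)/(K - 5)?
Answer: -34445/4 ≈ -8611.3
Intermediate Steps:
f(K, v) = v/(-5 + K)
83*(-103 + B(2, f(1, 3))) = 83*(-103 + 3/(-5 + 1)) = 83*(-103 + 3/(-4)) = 83*(-103 + 3*(-¼)) = 83*(-103 - ¾) = 83*(-415/4) = -34445/4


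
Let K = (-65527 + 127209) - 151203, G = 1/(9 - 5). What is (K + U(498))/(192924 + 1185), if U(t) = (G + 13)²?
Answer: -476509/1035248 ≈ -0.46028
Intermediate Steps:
G = ¼ (G = 1/4 = ¼ ≈ 0.25000)
K = -89521 (K = 61682 - 151203 = -89521)
U(t) = 2809/16 (U(t) = (¼ + 13)² = (53/4)² = 2809/16)
(K + U(498))/(192924 + 1185) = (-89521 + 2809/16)/(192924 + 1185) = -1429527/16/194109 = -1429527/16*1/194109 = -476509/1035248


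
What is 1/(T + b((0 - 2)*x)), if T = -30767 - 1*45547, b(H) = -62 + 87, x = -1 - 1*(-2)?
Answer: -1/76289 ≈ -1.3108e-5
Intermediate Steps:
x = 1 (x = -1 + 2 = 1)
b(H) = 25
T = -76314 (T = -30767 - 45547 = -76314)
1/(T + b((0 - 2)*x)) = 1/(-76314 + 25) = 1/(-76289) = -1/76289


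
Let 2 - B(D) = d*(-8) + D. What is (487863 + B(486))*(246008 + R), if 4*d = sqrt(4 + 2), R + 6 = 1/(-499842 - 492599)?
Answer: 118989913315510899/992441 + 488284941762*sqrt(6)/992441 ≈ 1.1990e+11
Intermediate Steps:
R = -5954647/992441 (R = -6 + 1/(-499842 - 492599) = -6 + 1/(-992441) = -6 - 1/992441 = -5954647/992441 ≈ -6.0000)
d = sqrt(6)/4 (d = sqrt(4 + 2)/4 = sqrt(6)/4 ≈ 0.61237)
B(D) = 2 - D + 2*sqrt(6) (B(D) = 2 - ((sqrt(6)/4)*(-8) + D) = 2 - (-2*sqrt(6) + D) = 2 - (D - 2*sqrt(6)) = 2 + (-D + 2*sqrt(6)) = 2 - D + 2*sqrt(6))
(487863 + B(486))*(246008 + R) = (487863 + (2 - 1*486 + 2*sqrt(6)))*(246008 - 5954647/992441) = (487863 + (2 - 486 + 2*sqrt(6)))*(244142470881/992441) = (487863 + (-484 + 2*sqrt(6)))*(244142470881/992441) = (487379 + 2*sqrt(6))*(244142470881/992441) = 118989913315510899/992441 + 488284941762*sqrt(6)/992441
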